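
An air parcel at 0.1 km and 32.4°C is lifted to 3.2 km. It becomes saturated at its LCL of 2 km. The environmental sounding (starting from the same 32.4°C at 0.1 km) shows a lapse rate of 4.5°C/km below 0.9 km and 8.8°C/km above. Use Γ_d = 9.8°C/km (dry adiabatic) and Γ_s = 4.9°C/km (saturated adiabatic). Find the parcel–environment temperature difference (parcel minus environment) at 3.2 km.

Parcel:
  From 100 m to 2000 m (dry): cools by 9.8 × 1.9 = 18.62°C, giving 13.78°C.
  From 2000 m to 3200 m (saturated): cools by 4.9 × 1.2 = 5.88°C, giving 7.9°C.
Environment:
  From 100 m to 900 m (environment, lower layer): cools by 4.5 × 0.8 = 3.6°C, giving 28.8°C.
  From 900 m to 3200 m (environment, upper layer): cools by 8.8 × 2.3 = 20.24°C, giving 8.56°C.
T_parcel − T_env = 7.9 − 8.56 = -0.66°C

-0.66°C (parcel cooler than environment)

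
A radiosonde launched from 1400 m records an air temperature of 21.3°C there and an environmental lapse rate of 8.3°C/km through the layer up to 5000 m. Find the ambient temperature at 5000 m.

-8.58°C

1400 → 5000 m (environmental, 8.3°C/km): ΔT = -8.3 × 3.6 = -29.88°C → T = -8.58°C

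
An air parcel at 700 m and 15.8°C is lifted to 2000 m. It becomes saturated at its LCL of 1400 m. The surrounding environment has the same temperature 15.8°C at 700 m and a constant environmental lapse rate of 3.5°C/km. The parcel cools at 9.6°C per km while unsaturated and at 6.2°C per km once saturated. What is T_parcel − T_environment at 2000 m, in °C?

Parcel:
  700 → 1400 m (dry, 9.6°C/km): ΔT = -9.6 × 0.7 = -6.72°C → T = 9.08°C
  1400 → 2000 m (saturated, 6.2°C/km): ΔT = -6.2 × 0.6 = -3.72°C → T = 5.36°C
Environment:
  700 → 2000 m (environment, 3.5°C/km): ΔT = -3.5 × 1.3 = -4.55°C → T = 11.25°C
T_parcel − T_env = 5.36 − 11.25 = -5.89°C

-5.89°C (parcel cooler than environment)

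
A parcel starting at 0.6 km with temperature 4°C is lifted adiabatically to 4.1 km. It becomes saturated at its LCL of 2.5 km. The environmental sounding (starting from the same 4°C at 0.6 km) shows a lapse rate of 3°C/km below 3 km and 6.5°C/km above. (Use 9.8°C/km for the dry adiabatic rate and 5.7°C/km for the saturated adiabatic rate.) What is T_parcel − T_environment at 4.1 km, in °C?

-13.39°C (parcel cooler than environment)

Parcel:
  600–2500 m, dry: Δz = 1.9 km ⇒ ΔT = -18.62°C; T = -14.62°C
  2500–4100 m, saturated: Δz = 1.6 km ⇒ ΔT = -9.12°C; T = -23.74°C
Environment:
  600–3000 m, environment, lower layer: Δz = 2.4 km ⇒ ΔT = -7.2°C; T = -3.2°C
  3000–4100 m, environment, upper layer: Δz = 1.1 km ⇒ ΔT = -7.15°C; T = -10.35°C
T_parcel − T_env = -23.74 − (-10.35) = -13.39°C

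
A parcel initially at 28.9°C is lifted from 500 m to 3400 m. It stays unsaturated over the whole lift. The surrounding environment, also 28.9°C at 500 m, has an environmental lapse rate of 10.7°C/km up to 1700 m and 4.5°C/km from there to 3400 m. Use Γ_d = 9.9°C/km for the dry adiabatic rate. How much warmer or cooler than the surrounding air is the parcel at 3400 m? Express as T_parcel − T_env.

-8.22°C (parcel cooler than environment)

Parcel:
  From 500 m to 3400 m (dry): cools by 9.9 × 2.9 = 28.71°C, giving 0.19°C.
Environment:
  From 500 m to 1700 m (environment, lower layer): cools by 10.7 × 1.2 = 12.84°C, giving 16.06°C.
  From 1700 m to 3400 m (environment, upper layer): cools by 4.5 × 1.7 = 7.65°C, giving 8.41°C.
T_parcel − T_env = 0.19 − 8.41 = -8.22°C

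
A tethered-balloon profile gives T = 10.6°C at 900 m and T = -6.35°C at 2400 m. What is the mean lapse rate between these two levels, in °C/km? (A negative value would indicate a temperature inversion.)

Γ = −ΔT/Δz = (10.6 − (-6.35)) / (2400 − 900) m
  = 16.95°C / 1.5 km = 11.3°C/km

11.3°C/km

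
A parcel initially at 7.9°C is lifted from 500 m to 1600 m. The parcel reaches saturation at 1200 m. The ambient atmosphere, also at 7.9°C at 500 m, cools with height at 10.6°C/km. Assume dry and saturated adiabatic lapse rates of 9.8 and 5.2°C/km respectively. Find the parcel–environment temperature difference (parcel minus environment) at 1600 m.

+2.72°C (parcel warmer than environment)

Parcel:
  500 → 1200 m (dry, 9.8°C/km): ΔT = -9.8 × 0.7 = -6.86°C → T = 1.04°C
  1200 → 1600 m (saturated, 5.2°C/km): ΔT = -5.2 × 0.4 = -2.08°C → T = -1.04°C
Environment:
  500 → 1600 m (environment, 10.6°C/km): ΔT = -10.6 × 1.1 = -11.66°C → T = -3.76°C
T_parcel − T_env = -1.04 − (-3.76) = +2.72°C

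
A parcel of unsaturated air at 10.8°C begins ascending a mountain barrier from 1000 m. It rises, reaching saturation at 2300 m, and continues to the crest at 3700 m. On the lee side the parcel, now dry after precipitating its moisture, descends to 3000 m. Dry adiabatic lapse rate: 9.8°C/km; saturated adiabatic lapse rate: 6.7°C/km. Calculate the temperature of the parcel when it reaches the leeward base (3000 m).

-4.46°C

Dry to 2300 m: -9.8 × 1.3 km = -12.74°C, so T = -1.94°C.
Saturated to 3700 m: -6.7 × 1.4 km = -9.38°C, so T = -11.32°C.
Dry descent to 3000 m: +9.8 × 0.7 km = +6.86°C, so T = -4.46°C.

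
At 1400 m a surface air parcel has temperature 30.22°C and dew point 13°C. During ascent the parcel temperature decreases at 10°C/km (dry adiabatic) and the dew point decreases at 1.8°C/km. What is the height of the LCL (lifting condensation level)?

3500 m

T and T_d converge at 10 − 1.8 = 8.2°C per km
Height above start = (30.22 − 13) / 8.2 = 2.1 km
LCL altitude = 1400 m + 2100 m = 3500 m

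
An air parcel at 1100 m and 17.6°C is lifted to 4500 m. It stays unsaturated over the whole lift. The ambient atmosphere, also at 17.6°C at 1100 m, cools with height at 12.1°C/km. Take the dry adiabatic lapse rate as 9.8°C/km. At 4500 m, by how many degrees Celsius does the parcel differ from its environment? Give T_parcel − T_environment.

Parcel:
  Dry to 4500 m: -9.8 × 3.4 km = -33.32°C, so T = -15.72°C.
Environment:
  Environment to 4500 m: -12.1 × 3.4 km = -41.14°C, so T = -23.54°C.
T_parcel − T_env = -15.72 − (-23.54) = +7.82°C

+7.82°C (parcel warmer than environment)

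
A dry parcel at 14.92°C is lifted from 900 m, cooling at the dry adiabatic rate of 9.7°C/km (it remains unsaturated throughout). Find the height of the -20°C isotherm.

Height above start = (14.92 − (-20)) / 9.7 = 3.6 km
Altitude = 900 m + 3600 m = 4500 m

4500 m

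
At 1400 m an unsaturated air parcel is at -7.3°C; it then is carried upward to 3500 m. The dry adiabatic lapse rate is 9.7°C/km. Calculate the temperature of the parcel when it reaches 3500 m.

-27.67°C

From 1400 m to 3500 m (dry adiabatic): cools by 9.7 × 2.1 = 20.37°C, giving -27.67°C.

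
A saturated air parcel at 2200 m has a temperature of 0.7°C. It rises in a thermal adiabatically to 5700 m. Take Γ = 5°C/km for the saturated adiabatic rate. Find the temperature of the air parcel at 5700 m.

-16.8°C

2200 → 5700 m (saturated adiabatic, 5°C/km): ΔT = -5 × 3.5 = -17.5°C → T = -16.8°C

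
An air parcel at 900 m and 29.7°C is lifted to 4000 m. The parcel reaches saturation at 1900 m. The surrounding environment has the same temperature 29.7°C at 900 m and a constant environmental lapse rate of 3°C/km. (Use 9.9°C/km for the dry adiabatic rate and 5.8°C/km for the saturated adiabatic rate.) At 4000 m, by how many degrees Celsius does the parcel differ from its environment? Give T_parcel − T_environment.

-12.78°C (parcel cooler than environment)

Parcel:
  900 → 1900 m (dry, 9.9°C/km): ΔT = -9.9 × 1 = -9.9°C → T = 19.8°C
  1900 → 4000 m (saturated, 5.8°C/km): ΔT = -5.8 × 2.1 = -12.18°C → T = 7.62°C
Environment:
  900 → 4000 m (environment, 3°C/km): ΔT = -3 × 3.1 = -9.3°C → T = 20.4°C
T_parcel − T_env = 7.62 − 20.4 = -12.78°C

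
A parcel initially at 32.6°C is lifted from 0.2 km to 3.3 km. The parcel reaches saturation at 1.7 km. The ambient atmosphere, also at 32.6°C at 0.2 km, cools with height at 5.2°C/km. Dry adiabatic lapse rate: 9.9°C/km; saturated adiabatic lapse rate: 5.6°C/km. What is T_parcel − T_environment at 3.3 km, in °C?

Parcel:
  From 200 m to 1700 m (dry): cools by 9.9 × 1.5 = 14.85°C, giving 17.75°C.
  From 1700 m to 3300 m (saturated): cools by 5.6 × 1.6 = 8.96°C, giving 8.79°C.
Environment:
  From 200 m to 3300 m (environment): cools by 5.2 × 3.1 = 16.12°C, giving 16.48°C.
T_parcel − T_env = 8.79 − 16.48 = -7.69°C

-7.69°C (parcel cooler than environment)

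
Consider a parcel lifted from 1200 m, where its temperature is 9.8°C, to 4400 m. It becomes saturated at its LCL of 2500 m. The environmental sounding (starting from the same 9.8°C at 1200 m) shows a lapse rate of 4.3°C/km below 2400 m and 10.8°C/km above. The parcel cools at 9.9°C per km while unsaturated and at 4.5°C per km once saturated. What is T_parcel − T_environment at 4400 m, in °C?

+5.34°C (parcel warmer than environment)

Parcel:
  1200–2500 m, dry: Δz = 1.3 km ⇒ ΔT = -12.87°C; T = -3.07°C
  2500–4400 m, saturated: Δz = 1.9 km ⇒ ΔT = -8.55°C; T = -11.62°C
Environment:
  1200–2400 m, environment, lower layer: Δz = 1.2 km ⇒ ΔT = -5.16°C; T = 4.64°C
  2400–4400 m, environment, upper layer: Δz = 2 km ⇒ ΔT = -21.6°C; T = -16.96°C
T_parcel − T_env = -11.62 − (-16.96) = +5.34°C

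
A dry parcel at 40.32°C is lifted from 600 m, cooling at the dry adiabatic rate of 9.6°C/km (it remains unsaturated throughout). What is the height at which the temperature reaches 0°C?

Height above start = (40.32 − 0) / 9.6 = 4.2 km
Altitude = 600 m + 4200 m = 4800 m

4800 m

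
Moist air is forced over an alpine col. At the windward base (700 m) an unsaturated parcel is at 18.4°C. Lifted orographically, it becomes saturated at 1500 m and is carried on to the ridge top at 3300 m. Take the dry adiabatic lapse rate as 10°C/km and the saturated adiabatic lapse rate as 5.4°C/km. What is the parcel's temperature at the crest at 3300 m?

700 → 1500 m (dry, 10°C/km): ΔT = -10 × 0.8 = -8°C → T = 10.4°C
1500 → 3300 m (saturated, 5.4°C/km): ΔT = -5.4 × 1.8 = -9.72°C → T = 0.68°C

0.68°C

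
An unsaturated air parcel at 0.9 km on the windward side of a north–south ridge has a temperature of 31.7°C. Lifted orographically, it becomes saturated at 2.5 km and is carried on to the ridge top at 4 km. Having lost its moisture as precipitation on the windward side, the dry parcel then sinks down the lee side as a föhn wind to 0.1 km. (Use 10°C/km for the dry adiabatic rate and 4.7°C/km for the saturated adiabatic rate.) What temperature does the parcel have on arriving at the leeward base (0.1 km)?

From 900 m to 2500 m (dry): cools by 10 × 1.6 = 16°C, giving 15.7°C.
From 2500 m to 4000 m (saturated): cools by 4.7 × 1.5 = 7.05°C, giving 8.65°C.
From 4000 m to 100 m (dry descent): warms by 10 × 3.9 = 39°C, giving 47.65°C.

47.65°C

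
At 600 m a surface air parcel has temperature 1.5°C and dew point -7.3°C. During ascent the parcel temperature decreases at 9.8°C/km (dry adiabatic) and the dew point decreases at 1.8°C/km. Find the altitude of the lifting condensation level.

T and T_d converge at 9.8 − 1.8 = 8°C per km
Height above start = (1.5 − (-7.3)) / 8 = 1.1 km
LCL altitude = 600 m + 1100 m = 1700 m

1700 m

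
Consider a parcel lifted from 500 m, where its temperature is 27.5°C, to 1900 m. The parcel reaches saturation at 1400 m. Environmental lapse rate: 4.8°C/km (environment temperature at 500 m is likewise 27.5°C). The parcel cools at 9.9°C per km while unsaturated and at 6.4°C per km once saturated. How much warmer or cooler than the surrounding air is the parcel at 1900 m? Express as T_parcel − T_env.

-5.39°C (parcel cooler than environment)

Parcel:
  500 → 1400 m (dry, 9.9°C/km): ΔT = -9.9 × 0.9 = -8.91°C → T = 18.59°C
  1400 → 1900 m (saturated, 6.4°C/km): ΔT = -6.4 × 0.5 = -3.2°C → T = 15.39°C
Environment:
  500 → 1900 m (environment, 4.8°C/km): ΔT = -4.8 × 1.4 = -6.72°C → T = 20.78°C
T_parcel − T_env = 15.39 − 20.78 = -5.39°C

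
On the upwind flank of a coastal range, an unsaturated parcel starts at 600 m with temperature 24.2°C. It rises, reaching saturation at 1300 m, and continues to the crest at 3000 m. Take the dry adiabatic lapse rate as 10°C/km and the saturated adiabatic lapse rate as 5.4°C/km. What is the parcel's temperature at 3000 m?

8.02°C

From 600 m to 1300 m (dry): cools by 10 × 0.7 = 7°C, giving 17.2°C.
From 1300 m to 3000 m (saturated): cools by 5.4 × 1.7 = 9.18°C, giving 8.02°C.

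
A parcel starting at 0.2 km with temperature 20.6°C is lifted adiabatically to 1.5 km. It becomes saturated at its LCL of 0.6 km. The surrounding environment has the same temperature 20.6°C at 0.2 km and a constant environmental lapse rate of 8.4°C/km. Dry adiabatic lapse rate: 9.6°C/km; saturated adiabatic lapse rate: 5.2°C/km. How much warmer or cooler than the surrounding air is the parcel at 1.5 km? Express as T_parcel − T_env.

Parcel:
  Dry to 600 m: -9.6 × 0.4 km = -3.84°C, so T = 16.76°C.
  Saturated to 1500 m: -5.2 × 0.9 km = -4.68°C, so T = 12.08°C.
Environment:
  Environment to 1500 m: -8.4 × 1.3 km = -10.92°C, so T = 9.68°C.
T_parcel − T_env = 12.08 − 9.68 = +2.4°C

+2.4°C (parcel warmer than environment)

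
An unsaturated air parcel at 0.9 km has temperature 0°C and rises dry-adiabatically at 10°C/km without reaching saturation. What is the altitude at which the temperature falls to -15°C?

Height above start = (0 − (-15)) / 10 = 1.5 km
Altitude = 900 m + 1500 m = 2400 m

2.4 km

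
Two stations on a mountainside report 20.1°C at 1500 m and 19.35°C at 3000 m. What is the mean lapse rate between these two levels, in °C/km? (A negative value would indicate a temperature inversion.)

Γ = −ΔT/Δz = (20.1 − 19.35) / (3000 − 1500) m
  = 0.75°C / 1.5 km = 0.5°C/km

0.5°C/km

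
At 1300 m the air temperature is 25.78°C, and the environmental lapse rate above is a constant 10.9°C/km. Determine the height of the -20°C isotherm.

5500 m

Height above start = (25.78 − (-20)) / 10.9 = 4.2 km
Altitude = 1300 m + 4200 m = 5500 m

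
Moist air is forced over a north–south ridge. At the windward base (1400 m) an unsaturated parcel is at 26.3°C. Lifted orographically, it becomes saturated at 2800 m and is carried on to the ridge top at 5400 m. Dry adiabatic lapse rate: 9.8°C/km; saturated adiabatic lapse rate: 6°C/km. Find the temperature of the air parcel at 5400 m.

-3.02°C

Dry to 2800 m: -9.8 × 1.4 km = -13.72°C, so T = 12.58°C.
Saturated to 5400 m: -6 × 2.6 km = -15.6°C, so T = -3.02°C.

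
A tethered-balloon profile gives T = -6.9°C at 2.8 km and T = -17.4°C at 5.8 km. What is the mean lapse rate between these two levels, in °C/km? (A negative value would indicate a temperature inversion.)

Γ = −ΔT/Δz = (-6.9 − (-17.4)) / (5800 − 2800) m
  = 10.5°C / 3 km = 3.5°C/km

3.5°C/km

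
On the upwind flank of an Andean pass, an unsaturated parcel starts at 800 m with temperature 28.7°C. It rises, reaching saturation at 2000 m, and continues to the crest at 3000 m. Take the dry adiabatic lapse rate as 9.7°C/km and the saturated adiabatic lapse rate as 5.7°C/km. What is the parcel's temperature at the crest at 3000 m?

Dry to 2000 m: -9.7 × 1.2 km = -11.64°C, so T = 17.06°C.
Saturated to 3000 m: -5.7 × 1 km = -5.7°C, so T = 11.36°C.

11.36°C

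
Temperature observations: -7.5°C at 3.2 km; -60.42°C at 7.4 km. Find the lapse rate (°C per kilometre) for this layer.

Γ = −ΔT/Δz = (-7.5 − (-60.42)) / (7400 − 3200) m
  = 52.92°C / 4.2 km = 12.6°C/km

12.6°C/km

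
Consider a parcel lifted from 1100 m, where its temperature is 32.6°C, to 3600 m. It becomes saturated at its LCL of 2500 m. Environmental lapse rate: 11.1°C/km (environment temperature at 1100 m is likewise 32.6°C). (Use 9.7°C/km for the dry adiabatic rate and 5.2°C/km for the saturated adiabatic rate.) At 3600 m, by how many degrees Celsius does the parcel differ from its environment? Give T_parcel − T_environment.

+8.45°C (parcel warmer than environment)

Parcel:
  1100–2500 m, dry: Δz = 1.4 km ⇒ ΔT = -13.58°C; T = 19.02°C
  2500–3600 m, saturated: Δz = 1.1 km ⇒ ΔT = -5.72°C; T = 13.3°C
Environment:
  1100–3600 m, environment: Δz = 2.5 km ⇒ ΔT = -27.75°C; T = 4.85°C
T_parcel − T_env = 13.3 − 4.85 = +8.45°C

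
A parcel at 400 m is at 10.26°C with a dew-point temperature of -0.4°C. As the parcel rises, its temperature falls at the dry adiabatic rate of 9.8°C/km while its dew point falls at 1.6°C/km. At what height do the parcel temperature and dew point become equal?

1700 m

T and T_d converge at 9.8 − 1.6 = 8.2°C per km
Height above start = (10.26 − (-0.4)) / 8.2 = 1.3 km
LCL altitude = 400 m + 1300 m = 1700 m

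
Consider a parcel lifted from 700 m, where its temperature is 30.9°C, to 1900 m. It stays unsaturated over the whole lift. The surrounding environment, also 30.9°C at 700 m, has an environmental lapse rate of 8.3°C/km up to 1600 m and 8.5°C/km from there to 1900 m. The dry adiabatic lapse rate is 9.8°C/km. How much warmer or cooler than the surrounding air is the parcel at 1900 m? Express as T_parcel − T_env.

Parcel:
  700 → 1900 m (dry, 9.8°C/km): ΔT = -9.8 × 1.2 = -11.76°C → T = 19.14°C
Environment:
  700 → 1600 m (environment, lower layer, 8.3°C/km): ΔT = -8.3 × 0.9 = -7.47°C → T = 23.43°C
  1600 → 1900 m (environment, upper layer, 8.5°C/km): ΔT = -8.5 × 0.3 = -2.55°C → T = 20.88°C
T_parcel − T_env = 19.14 − 20.88 = -1.74°C

-1.74°C (parcel cooler than environment)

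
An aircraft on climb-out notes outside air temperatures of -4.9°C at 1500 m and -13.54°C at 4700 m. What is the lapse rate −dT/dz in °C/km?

Γ = −ΔT/Δz = (-4.9 − (-13.54)) / (4700 − 1500) m
  = 8.64°C / 3.2 km = 2.7°C/km

2.7°C/km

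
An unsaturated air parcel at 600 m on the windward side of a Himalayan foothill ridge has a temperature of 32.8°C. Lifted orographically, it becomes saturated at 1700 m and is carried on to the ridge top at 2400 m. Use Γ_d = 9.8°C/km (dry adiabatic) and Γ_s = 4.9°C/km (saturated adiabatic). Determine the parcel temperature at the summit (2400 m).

18.59°C

From 600 m to 1700 m (dry): cools by 9.8 × 1.1 = 10.78°C, giving 22.02°C.
From 1700 m to 2400 m (saturated): cools by 4.9 × 0.7 = 3.43°C, giving 18.59°C.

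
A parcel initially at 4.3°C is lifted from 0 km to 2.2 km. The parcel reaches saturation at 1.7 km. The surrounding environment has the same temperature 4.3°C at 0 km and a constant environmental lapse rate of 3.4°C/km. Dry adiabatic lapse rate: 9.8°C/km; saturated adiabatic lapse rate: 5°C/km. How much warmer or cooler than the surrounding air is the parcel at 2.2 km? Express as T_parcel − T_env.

Parcel:
  0–1700 m, dry: Δz = 1.7 km ⇒ ΔT = -16.66°C; T = -12.36°C
  1700–2200 m, saturated: Δz = 0.5 km ⇒ ΔT = -2.5°C; T = -14.86°C
Environment:
  0–2200 m, environment: Δz = 2.2 km ⇒ ΔT = -7.48°C; T = -3.18°C
T_parcel − T_env = -14.86 − (-3.18) = -11.68°C

-11.68°C (parcel cooler than environment)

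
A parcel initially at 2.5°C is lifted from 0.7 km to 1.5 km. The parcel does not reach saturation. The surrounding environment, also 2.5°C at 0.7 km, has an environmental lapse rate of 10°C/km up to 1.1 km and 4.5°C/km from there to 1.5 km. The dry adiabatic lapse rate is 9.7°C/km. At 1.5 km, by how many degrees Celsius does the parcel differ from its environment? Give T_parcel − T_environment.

-1.96°C (parcel cooler than environment)

Parcel:
  700–1500 m, dry: Δz = 0.8 km ⇒ ΔT = -7.76°C; T = -5.26°C
Environment:
  700–1100 m, environment, lower layer: Δz = 0.4 km ⇒ ΔT = -4°C; T = -1.5°C
  1100–1500 m, environment, upper layer: Δz = 0.4 km ⇒ ΔT = -1.8°C; T = -3.3°C
T_parcel − T_env = -5.26 − (-3.3) = -1.96°C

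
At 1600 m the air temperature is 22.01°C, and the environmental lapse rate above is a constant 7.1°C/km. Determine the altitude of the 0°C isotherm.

4700 m

Height above start = (22.01 − 0) / 7.1 = 3.1 km
Altitude = 1600 m + 3100 m = 4700 m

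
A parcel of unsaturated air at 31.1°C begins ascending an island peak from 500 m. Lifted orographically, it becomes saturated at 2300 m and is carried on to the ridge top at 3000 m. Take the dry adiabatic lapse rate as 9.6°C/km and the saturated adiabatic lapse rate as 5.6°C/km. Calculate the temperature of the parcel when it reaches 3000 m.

9.9°C

Dry to 2300 m: -9.6 × 1.8 km = -17.28°C, so T = 13.82°C.
Saturated to 3000 m: -5.6 × 0.7 km = -3.92°C, so T = 9.9°C.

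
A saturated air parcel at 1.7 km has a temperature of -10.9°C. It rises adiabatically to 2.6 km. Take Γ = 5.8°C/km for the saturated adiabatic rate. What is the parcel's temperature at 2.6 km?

1700 → 2600 m (saturated adiabatic, 5.8°C/km): ΔT = -5.8 × 0.9 = -5.22°C → T = -16.12°C

-16.12°C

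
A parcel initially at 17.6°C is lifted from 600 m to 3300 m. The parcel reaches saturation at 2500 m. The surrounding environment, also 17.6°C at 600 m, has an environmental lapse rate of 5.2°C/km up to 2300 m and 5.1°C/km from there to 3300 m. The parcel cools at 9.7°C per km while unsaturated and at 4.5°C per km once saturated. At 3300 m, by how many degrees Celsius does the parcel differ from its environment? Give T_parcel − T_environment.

Parcel:
  Dry to 2500 m: -9.7 × 1.9 km = -18.43°C, so T = -0.83°C.
  Saturated to 3300 m: -4.5 × 0.8 km = -3.6°C, so T = -4.43°C.
Environment:
  Environment, lower layer to 2300 m: -5.2 × 1.7 km = -8.84°C, so T = 8.76°C.
  Environment, upper layer to 3300 m: -5.1 × 1 km = -5.1°C, so T = 3.66°C.
T_parcel − T_env = -4.43 − 3.66 = -8.09°C

-8.09°C (parcel cooler than environment)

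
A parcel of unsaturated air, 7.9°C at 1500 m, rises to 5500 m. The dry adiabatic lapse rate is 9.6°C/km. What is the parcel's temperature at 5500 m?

-30.5°C

From 1500 m to 5500 m (dry adiabatic): cools by 9.6 × 4 = 38.4°C, giving -30.5°C.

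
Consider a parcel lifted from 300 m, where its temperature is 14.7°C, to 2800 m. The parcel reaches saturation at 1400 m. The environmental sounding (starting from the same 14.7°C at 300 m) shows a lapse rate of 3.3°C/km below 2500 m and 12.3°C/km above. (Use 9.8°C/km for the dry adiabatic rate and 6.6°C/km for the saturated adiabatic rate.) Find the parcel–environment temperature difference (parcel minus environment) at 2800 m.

-9.07°C (parcel cooler than environment)

Parcel:
  From 300 m to 1400 m (dry): cools by 9.8 × 1.1 = 10.78°C, giving 3.92°C.
  From 1400 m to 2800 m (saturated): cools by 6.6 × 1.4 = 9.24°C, giving -5.32°C.
Environment:
  From 300 m to 2500 m (environment, lower layer): cools by 3.3 × 2.2 = 7.26°C, giving 7.44°C.
  From 2500 m to 2800 m (environment, upper layer): cools by 12.3 × 0.3 = 3.69°C, giving 3.75°C.
T_parcel − T_env = -5.32 − 3.75 = -9.07°C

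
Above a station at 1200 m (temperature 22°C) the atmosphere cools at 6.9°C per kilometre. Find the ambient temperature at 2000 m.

16.48°C

Environmental to 2000 m: -6.9 × 0.8 km = -5.52°C, so T = 16.48°C.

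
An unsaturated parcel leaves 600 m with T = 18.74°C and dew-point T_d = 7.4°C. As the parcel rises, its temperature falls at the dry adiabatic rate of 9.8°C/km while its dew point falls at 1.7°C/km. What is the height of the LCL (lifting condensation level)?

2000 m

T and T_d converge at 9.8 − 1.7 = 8.1°C per km
Height above start = (18.74 − 7.4) / 8.1 = 1.4 km
LCL altitude = 600 m + 1400 m = 2000 m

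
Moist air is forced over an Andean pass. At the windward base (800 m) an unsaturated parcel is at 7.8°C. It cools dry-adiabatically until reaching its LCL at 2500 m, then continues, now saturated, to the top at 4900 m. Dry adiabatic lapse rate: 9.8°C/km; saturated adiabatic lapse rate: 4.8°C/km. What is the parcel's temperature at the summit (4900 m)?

-20.38°C

800–2500 m, dry: Δz = 1.7 km ⇒ ΔT = -16.66°C; T = -8.86°C
2500–4900 m, saturated: Δz = 2.4 km ⇒ ΔT = -11.52°C; T = -20.38°C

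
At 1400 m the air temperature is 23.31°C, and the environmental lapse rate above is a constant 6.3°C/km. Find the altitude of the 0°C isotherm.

Height above start = (23.31 − 0) / 6.3 = 3.7 km
Altitude = 1400 m + 3700 m = 5100 m

5100 m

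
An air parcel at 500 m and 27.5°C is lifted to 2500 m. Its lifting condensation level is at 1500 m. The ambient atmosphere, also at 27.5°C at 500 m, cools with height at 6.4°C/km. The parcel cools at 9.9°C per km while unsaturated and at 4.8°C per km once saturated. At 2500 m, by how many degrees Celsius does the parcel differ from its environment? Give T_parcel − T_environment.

Parcel:
  500–1500 m, dry: Δz = 1 km ⇒ ΔT = -9.9°C; T = 17.6°C
  1500–2500 m, saturated: Δz = 1 km ⇒ ΔT = -4.8°C; T = 12.8°C
Environment:
  500–2500 m, environment: Δz = 2 km ⇒ ΔT = -12.8°C; T = 14.7°C
T_parcel − T_env = 12.8 − 14.7 = -1.9°C

-1.9°C (parcel cooler than environment)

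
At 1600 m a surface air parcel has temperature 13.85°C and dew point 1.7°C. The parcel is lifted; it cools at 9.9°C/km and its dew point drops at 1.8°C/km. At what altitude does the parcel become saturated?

3100 m

T and T_d converge at 9.9 − 1.8 = 8.1°C per km
Height above start = (13.85 − 1.7) / 8.1 = 1.5 km
LCL altitude = 1600 m + 1500 m = 3100 m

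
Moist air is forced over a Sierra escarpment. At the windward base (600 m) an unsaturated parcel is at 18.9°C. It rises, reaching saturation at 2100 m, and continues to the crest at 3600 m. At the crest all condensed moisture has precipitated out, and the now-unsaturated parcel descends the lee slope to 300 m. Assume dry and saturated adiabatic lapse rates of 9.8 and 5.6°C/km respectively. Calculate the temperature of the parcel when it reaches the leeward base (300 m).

28.14°C

Dry to 2100 m: -9.8 × 1.5 km = -14.7°C, so T = 4.2°C.
Saturated to 3600 m: -5.6 × 1.5 km = -8.4°C, so T = -4.2°C.
Dry descent to 300 m: +9.8 × 3.3 km = +32.34°C, so T = 28.14°C.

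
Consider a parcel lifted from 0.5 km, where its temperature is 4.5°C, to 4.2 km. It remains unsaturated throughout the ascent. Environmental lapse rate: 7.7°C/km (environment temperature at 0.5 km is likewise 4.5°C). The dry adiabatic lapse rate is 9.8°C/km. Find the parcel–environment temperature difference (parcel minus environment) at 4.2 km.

-7.77°C (parcel cooler than environment)

Parcel:
  500 → 4200 m (dry, 9.8°C/km): ΔT = -9.8 × 3.7 = -36.26°C → T = -31.76°C
Environment:
  500 → 4200 m (environment, 7.7°C/km): ΔT = -7.7 × 3.7 = -28.49°C → T = -23.99°C
T_parcel − T_env = -31.76 − (-23.99) = -7.77°C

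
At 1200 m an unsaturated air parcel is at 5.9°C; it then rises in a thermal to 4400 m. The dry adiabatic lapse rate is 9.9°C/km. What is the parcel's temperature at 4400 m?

Dry adiabatic to 4400 m: -9.9 × 3.2 km = -31.68°C, so T = -25.78°C.

-25.78°C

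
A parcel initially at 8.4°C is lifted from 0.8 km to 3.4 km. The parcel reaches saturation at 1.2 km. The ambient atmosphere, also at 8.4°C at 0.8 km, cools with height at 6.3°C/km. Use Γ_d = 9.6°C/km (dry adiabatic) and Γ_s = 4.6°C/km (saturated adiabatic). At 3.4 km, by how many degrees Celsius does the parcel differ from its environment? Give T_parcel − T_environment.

Parcel:
  Dry to 1200 m: -9.6 × 0.4 km = -3.84°C, so T = 4.56°C.
  Saturated to 3400 m: -4.6 × 2.2 km = -10.12°C, so T = -5.56°C.
Environment:
  Environment to 3400 m: -6.3 × 2.6 km = -16.38°C, so T = -7.98°C.
T_parcel − T_env = -5.56 − (-7.98) = +2.42°C

+2.42°C (parcel warmer than environment)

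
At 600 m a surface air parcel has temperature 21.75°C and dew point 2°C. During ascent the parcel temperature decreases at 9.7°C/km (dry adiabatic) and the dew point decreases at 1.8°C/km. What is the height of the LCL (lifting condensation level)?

3100 m

T and T_d converge at 9.7 − 1.8 = 7.9°C per km
Height above start = (21.75 − 2) / 7.9 = 2.5 km
LCL altitude = 600 m + 2500 m = 3100 m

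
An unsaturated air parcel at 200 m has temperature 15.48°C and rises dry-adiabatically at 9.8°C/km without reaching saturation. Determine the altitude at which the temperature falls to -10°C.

Height above start = (15.48 − (-10)) / 9.8 = 2.6 km
Altitude = 200 m + 2600 m = 2800 m

2800 m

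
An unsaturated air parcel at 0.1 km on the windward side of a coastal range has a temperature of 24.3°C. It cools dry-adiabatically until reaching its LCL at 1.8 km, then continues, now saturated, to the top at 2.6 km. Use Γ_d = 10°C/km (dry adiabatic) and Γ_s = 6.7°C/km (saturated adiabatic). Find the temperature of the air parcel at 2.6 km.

1.94°C

100 → 1800 m (dry, 10°C/km): ΔT = -10 × 1.7 = -17°C → T = 7.3°C
1800 → 2600 m (saturated, 6.7°C/km): ΔT = -6.7 × 0.8 = -5.36°C → T = 1.94°C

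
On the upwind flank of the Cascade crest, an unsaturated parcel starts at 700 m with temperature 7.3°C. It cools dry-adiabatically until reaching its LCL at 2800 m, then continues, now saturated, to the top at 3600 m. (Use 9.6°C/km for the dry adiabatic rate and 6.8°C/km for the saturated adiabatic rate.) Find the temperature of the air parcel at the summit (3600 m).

700–2800 m, dry: Δz = 2.1 km ⇒ ΔT = -20.16°C; T = -12.86°C
2800–3600 m, saturated: Δz = 0.8 km ⇒ ΔT = -5.44°C; T = -18.3°C

-18.3°C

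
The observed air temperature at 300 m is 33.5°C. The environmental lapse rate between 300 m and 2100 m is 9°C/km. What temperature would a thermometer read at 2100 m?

17.3°C

From 300 m to 2100 m (environmental): cools by 9 × 1.8 = 16.2°C, giving 17.3°C.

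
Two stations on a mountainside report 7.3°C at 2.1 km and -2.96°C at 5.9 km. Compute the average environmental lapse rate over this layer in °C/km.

Γ = −ΔT/Δz = (7.3 − (-2.96)) / (5900 − 2100) m
  = 10.26°C / 3.8 km = 2.7°C/km

2.7°C/km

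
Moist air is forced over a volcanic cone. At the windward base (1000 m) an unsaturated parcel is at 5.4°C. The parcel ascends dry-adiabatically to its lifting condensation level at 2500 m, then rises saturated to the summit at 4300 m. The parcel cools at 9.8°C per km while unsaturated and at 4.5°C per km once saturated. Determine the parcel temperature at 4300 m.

From 1000 m to 2500 m (dry): cools by 9.8 × 1.5 = 14.7°C, giving -9.3°C.
From 2500 m to 4300 m (saturated): cools by 4.5 × 1.8 = 8.1°C, giving -17.4°C.

-17.4°C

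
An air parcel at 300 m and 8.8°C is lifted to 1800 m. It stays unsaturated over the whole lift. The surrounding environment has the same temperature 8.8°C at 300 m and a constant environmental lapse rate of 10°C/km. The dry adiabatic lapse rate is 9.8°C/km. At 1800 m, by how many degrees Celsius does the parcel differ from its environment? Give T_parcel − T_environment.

+0.3°C (parcel warmer than environment)

Parcel:
  300 → 1800 m (dry, 9.8°C/km): ΔT = -9.8 × 1.5 = -14.7°C → T = -5.9°C
Environment:
  300 → 1800 m (environment, 10°C/km): ΔT = -10 × 1.5 = -15°C → T = -6.2°C
T_parcel − T_env = -5.9 − (-6.2) = +0.3°C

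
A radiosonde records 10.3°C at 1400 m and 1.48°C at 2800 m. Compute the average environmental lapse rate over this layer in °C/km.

Γ = −ΔT/Δz = (10.3 − 1.48) / (2800 − 1400) m
  = 8.82°C / 1.4 km = 6.3°C/km

6.3°C/km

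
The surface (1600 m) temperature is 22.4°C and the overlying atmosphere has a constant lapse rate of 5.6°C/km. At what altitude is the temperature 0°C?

5600 m

Height above start = (22.4 − 0) / 5.6 = 4 km
Altitude = 1600 m + 4000 m = 5600 m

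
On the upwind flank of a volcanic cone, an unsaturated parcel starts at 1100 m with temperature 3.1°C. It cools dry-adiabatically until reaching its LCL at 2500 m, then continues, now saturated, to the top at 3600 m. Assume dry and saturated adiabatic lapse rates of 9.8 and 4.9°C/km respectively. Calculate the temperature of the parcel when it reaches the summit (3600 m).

-16.01°C

1100 → 2500 m (dry, 9.8°C/km): ΔT = -9.8 × 1.4 = -13.72°C → T = -10.62°C
2500 → 3600 m (saturated, 4.9°C/km): ΔT = -4.9 × 1.1 = -5.39°C → T = -16.01°C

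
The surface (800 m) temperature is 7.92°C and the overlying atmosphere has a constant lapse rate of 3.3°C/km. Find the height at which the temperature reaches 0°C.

3200 m

Height above start = (7.92 − 0) / 3.3 = 2.4 km
Altitude = 800 m + 2400 m = 3200 m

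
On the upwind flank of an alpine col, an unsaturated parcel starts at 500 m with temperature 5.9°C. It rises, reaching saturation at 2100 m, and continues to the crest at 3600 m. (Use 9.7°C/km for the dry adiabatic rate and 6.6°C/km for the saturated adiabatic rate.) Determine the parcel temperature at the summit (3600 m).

-19.52°C

From 500 m to 2100 m (dry): cools by 9.7 × 1.6 = 15.52°C, giving -9.62°C.
From 2100 m to 3600 m (saturated): cools by 6.6 × 1.5 = 9.9°C, giving -19.52°C.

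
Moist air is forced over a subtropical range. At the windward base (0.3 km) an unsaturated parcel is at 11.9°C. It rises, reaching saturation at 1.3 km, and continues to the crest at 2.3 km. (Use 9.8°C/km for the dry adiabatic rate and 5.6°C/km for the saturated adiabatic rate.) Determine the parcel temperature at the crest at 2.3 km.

Dry to 1300 m: -9.8 × 1 km = -9.8°C, so T = 2.1°C.
Saturated to 2300 m: -5.6 × 1 km = -5.6°C, so T = -3.5°C.

-3.5°C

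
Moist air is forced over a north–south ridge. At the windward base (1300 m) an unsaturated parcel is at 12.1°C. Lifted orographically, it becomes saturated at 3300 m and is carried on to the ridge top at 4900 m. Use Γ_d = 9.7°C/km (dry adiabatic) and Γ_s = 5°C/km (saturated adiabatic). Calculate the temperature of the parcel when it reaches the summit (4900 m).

1300 → 3300 m (dry, 9.7°C/km): ΔT = -9.7 × 2 = -19.4°C → T = -7.3°C
3300 → 4900 m (saturated, 5°C/km): ΔT = -5 × 1.6 = -8°C → T = -15.3°C

-15.3°C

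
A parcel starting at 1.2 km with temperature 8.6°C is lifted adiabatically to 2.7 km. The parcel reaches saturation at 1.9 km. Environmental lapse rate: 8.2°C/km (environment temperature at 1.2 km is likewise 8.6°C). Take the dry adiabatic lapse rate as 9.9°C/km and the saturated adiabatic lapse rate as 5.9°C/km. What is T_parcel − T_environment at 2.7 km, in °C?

Parcel:
  1200–1900 m, dry: Δz = 0.7 km ⇒ ΔT = -6.93°C; T = 1.67°C
  1900–2700 m, saturated: Δz = 0.8 km ⇒ ΔT = -4.72°C; T = -3.05°C
Environment:
  1200–2700 m, environment: Δz = 1.5 km ⇒ ΔT = -12.3°C; T = -3.7°C
T_parcel − T_env = -3.05 − (-3.7) = +0.65°C

+0.65°C (parcel warmer than environment)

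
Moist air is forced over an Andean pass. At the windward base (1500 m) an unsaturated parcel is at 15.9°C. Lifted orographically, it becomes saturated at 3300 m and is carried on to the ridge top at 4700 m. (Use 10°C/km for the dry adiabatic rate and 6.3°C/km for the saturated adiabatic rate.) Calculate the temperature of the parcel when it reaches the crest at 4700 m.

-10.92°C

Dry to 3300 m: -10 × 1.8 km = -18°C, so T = -2.1°C.
Saturated to 4700 m: -6.3 × 1.4 km = -8.82°C, so T = -10.92°C.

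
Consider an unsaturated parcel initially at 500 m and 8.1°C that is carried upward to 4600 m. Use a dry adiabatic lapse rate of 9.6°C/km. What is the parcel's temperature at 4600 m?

500 → 4600 m (dry adiabatic, 9.6°C/km): ΔT = -9.6 × 4.1 = -39.36°C → T = -31.26°C

-31.26°C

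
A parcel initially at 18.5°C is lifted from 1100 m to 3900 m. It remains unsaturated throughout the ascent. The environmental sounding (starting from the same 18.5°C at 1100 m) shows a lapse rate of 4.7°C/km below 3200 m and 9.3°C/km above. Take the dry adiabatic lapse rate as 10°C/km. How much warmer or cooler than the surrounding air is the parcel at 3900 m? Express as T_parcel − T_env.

-11.62°C (parcel cooler than environment)

Parcel:
  1100–3900 m, dry: Δz = 2.8 km ⇒ ΔT = -28°C; T = -9.5°C
Environment:
  1100–3200 m, environment, lower layer: Δz = 2.1 km ⇒ ΔT = -9.87°C; T = 8.63°C
  3200–3900 m, environment, upper layer: Δz = 0.7 km ⇒ ΔT = -6.51°C; T = 2.12°C
T_parcel − T_env = -9.5 − 2.12 = -11.62°C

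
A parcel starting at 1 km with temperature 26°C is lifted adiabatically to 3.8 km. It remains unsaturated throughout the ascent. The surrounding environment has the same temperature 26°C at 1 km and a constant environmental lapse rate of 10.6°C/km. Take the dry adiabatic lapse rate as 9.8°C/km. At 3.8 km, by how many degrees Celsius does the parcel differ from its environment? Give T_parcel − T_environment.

+2.24°C (parcel warmer than environment)

Parcel:
  1000–3800 m, dry: Δz = 2.8 km ⇒ ΔT = -27.44°C; T = -1.44°C
Environment:
  1000–3800 m, environment: Δz = 2.8 km ⇒ ΔT = -29.68°C; T = -3.68°C
T_parcel − T_env = -1.44 − (-3.68) = +2.24°C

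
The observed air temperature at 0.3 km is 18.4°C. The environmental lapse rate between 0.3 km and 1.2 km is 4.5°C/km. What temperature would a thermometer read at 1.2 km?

300 → 1200 m (environmental, 4.5°C/km): ΔT = -4.5 × 0.9 = -4.05°C → T = 14.35°C

14.35°C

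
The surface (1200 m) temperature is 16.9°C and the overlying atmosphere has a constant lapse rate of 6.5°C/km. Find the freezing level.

3800 m

Height above start = (16.9 − 0) / 6.5 = 2.6 km
Altitude = 1200 m + 2600 m = 3800 m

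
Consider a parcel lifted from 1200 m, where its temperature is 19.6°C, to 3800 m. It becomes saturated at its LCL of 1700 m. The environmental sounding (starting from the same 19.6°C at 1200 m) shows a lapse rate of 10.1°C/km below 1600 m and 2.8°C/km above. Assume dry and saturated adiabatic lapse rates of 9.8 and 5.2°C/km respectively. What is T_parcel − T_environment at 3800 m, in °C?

-5.62°C (parcel cooler than environment)

Parcel:
  From 1200 m to 1700 m (dry): cools by 9.8 × 0.5 = 4.9°C, giving 14.7°C.
  From 1700 m to 3800 m (saturated): cools by 5.2 × 2.1 = 10.92°C, giving 3.78°C.
Environment:
  From 1200 m to 1600 m (environment, lower layer): cools by 10.1 × 0.4 = 4.04°C, giving 15.56°C.
  From 1600 m to 3800 m (environment, upper layer): cools by 2.8 × 2.2 = 6.16°C, giving 9.4°C.
T_parcel − T_env = 3.78 − 9.4 = -5.62°C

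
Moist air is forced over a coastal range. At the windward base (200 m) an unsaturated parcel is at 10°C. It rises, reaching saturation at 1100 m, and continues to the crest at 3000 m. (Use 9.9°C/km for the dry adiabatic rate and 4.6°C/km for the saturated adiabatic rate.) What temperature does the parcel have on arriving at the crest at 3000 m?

-7.65°C

200–1100 m, dry: Δz = 0.9 km ⇒ ΔT = -8.91°C; T = 1.09°C
1100–3000 m, saturated: Δz = 1.9 km ⇒ ΔT = -8.74°C; T = -7.65°C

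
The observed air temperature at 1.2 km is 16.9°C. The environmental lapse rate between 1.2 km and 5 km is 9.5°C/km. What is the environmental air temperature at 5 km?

-19.2°C

Environmental to 5000 m: -9.5 × 3.8 km = -36.1°C, so T = -19.2°C.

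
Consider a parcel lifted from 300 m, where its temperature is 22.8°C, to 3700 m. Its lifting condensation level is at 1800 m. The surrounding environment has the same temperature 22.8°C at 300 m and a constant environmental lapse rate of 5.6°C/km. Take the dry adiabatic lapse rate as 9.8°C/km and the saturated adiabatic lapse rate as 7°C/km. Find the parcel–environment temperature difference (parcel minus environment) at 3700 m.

Parcel:
  300 → 1800 m (dry, 9.8°C/km): ΔT = -9.8 × 1.5 = -14.7°C → T = 8.1°C
  1800 → 3700 m (saturated, 7°C/km): ΔT = -7 × 1.9 = -13.3°C → T = -5.2°C
Environment:
  300 → 3700 m (environment, 5.6°C/km): ΔT = -5.6 × 3.4 = -19.04°C → T = 3.76°C
T_parcel − T_env = -5.2 − 3.76 = -8.96°C

-8.96°C (parcel cooler than environment)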